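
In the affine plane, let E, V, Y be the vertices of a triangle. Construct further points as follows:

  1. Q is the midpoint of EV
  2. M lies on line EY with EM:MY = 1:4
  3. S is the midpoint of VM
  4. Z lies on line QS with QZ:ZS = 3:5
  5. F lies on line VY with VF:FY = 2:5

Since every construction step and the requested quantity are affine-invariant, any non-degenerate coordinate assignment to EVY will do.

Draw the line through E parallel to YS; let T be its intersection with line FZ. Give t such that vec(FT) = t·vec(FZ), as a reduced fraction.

Choose coordinates E = (0, 0), V = (1, 0), Y = (0, 1).
1. Q is the midpoint of EV ⇒ Q = (1/2, 0)
2. M lies on line EY with EM:MY = 1:4 ⇒ M = (0, 1/5)
3. S is the midpoint of VM ⇒ S = (1/2, 1/10)
4. Z lies on line QS with QZ:ZS = 3:5 ⇒ Z = (1/2, 3/80)
5. F lies on line VY with VF:FY = 2:5 ⇒ F = (5/7, 2/7)
through E parallel to YS: direction (1/2, -9/10); meets FZ at T = (13/71, -117/355)
T = F + t·(Z−F) with t = 176/71

t = 176/71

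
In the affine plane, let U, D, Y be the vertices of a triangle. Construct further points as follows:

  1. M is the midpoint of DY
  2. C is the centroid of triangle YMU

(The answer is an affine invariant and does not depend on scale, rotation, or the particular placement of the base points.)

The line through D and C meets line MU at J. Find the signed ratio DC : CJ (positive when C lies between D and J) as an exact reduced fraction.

DC:CJ = -4

Set U = (0, 0), D = (1, 0), Y = (0, 1); any affine frame gives the same invariant.
1. M is the midpoint of DY ⇒ M = (1/2, 1/2)
2. C is the centroid of triangle YMU ⇒ C = (1/6, 1/2)
line DC meets MU at J = (3/8, 3/8)
C = D + t·(J−D) with t = 4/3, so DC:CJ = 4/3:-1/3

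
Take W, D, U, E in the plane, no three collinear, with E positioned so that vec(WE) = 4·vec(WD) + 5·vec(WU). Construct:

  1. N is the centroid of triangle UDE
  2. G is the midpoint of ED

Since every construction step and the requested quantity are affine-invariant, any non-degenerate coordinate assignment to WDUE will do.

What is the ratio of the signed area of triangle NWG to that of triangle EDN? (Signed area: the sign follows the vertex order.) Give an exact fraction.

[NWG]:[EDN] = -5/16

Set W = (0, 0), D = (1, 0), U = (0, 1), E = (4, 5); any affine frame gives the same invariant.
1. N is the centroid of triangle UDE ⇒ N = (5/3, 2)
2. G is the midpoint of ED ⇒ G = (5/2, 5/2)
2·[NWG] = 5/6, 2·[EDN] = -8/3
[NWG]:[EDN] = 5/6:-8/3 = -5/16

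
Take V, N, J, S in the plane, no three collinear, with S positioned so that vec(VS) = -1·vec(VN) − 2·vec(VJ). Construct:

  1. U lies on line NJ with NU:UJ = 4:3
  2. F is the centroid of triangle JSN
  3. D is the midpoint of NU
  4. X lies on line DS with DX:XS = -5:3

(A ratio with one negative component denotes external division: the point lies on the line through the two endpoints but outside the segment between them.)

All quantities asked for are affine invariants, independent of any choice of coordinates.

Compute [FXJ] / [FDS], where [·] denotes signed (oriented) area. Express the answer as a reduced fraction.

[FXJ]:[FDS] = 25/3

Assign V = (0, 0), N = (1, 0), J = (0, 1), S = (-1, -2) — the answer is frame-independent, so this choice is without loss of generality.
1. U lies on line NJ with NU:UJ = 4:3 ⇒ U = (3/7, 4/7)
2. F is the centroid of triangle JSN ⇒ F = (0, -1/3)
3. D is the midpoint of NU ⇒ D = (5/7, 2/7)
4. X lies on line DS with DX:XS = -5:3 ⇒ X = (-25/7, -38/7)
2·[FXJ] = -100/21, 2·[FDS] = -4/7
[FXJ]:[FDS] = -100/21:-4/7 = 25/3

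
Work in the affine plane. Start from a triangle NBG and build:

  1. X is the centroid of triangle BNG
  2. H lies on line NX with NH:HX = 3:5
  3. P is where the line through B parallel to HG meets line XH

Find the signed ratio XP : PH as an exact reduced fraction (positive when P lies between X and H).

Set N = (0, 0), B = (1, 0), G = (0, 1); any affine frame gives the same invariant.
1. X is the centroid of triangle BNG ⇒ X = (1/3, 1/3)
2. H lies on line NX with NH:HX = 3:5 ⇒ H = (1/8, 1/8)
3. P is where the line through B parallel to HG meets line XH ⇒ P = (7/8, 7/8)
P = X + t·(H−X) with t = -13/5, so XP:PH = t:(1−t) = -13/5:18/5

XP:PH = -13/18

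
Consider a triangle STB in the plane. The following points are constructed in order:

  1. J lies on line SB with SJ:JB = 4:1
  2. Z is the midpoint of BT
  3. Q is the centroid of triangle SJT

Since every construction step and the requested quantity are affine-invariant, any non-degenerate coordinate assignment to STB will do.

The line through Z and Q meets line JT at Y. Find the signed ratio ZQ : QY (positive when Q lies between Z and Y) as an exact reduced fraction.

ZQ:QY = -11/8

Choose coordinates S = (0, 0), T = (1, 0), B = (0, 1).
1. J lies on line SB with SJ:JB = 4:1 ⇒ J = (0, 4/5)
2. Z is the midpoint of BT ⇒ Z = (1/2, 1/2)
3. Q is the centroid of triangle SJT ⇒ Q = (1/3, 4/15)
line ZQ meets JT at Y = (5/11, 24/55)
Q = Z + t·(Y−Z) with t = 11/3, so ZQ:QY = 11/3:-8/3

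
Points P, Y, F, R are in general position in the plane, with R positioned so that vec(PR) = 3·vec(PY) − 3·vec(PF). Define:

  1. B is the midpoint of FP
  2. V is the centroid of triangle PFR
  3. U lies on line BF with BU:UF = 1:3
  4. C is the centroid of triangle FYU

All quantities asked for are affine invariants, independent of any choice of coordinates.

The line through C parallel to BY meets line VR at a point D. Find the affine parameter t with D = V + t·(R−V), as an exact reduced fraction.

Assign P = (0, 0), Y = (1, 0), F = (0, 1), R = (3, -3) — the answer is frame-independent, so this choice is without loss of generality.
1. B is the midpoint of FP ⇒ B = (0, 1/2)
2. V is the centroid of triangle PFR ⇒ V = (1, -2/3)
3. U lies on line BF with BU:UF = 1:3 ⇒ U = (0, 5/8)
4. C is the centroid of triangle FYU ⇒ C = (1/3, 13/24)
through C parallel to BY: direction (1, -1/2); meets VR at D = (-5/16, 83/96)
D = V + t·(R−V) with t = -21/32

t = -21/32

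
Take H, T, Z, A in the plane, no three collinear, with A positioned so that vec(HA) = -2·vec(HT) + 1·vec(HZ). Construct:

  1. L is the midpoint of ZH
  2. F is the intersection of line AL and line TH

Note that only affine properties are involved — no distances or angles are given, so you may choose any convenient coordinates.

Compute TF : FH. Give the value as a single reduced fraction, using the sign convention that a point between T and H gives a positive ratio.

TF:FH = -1/2

Assign H = (0, 0), T = (1, 0), Z = (0, 1), A = (-2, 1) — the answer is frame-independent, so this choice is without loss of generality.
1. L is the midpoint of ZH ⇒ L = (0, 1/2)
2. F is the intersection of line AL and line TH ⇒ F = (2, 0)
F = T + t·(H−T) with t = -1, so TF:FH = t:(1−t) = -1:2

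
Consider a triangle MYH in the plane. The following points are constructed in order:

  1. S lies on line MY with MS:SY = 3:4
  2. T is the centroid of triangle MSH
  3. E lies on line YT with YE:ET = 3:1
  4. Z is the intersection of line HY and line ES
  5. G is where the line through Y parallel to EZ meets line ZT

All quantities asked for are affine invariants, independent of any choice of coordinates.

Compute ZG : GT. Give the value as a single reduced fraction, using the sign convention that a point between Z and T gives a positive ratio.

Assign M = (0, 0), Y = (1, 0), H = (0, 1) — the answer is frame-independent, so this choice is without loss of generality.
1. S lies on line MY with MS:SY = 3:4 ⇒ S = (3/7, 0)
2. T is the centroid of triangle MSH ⇒ T = (1/7, 1/3)
3. E lies on line YT with YE:ET = 3:1 ⇒ E = (5/14, 1/4)
4. Z is the intersection of line HY and line ES ⇒ Z = (1/5, 4/5)
5. G is where the line through Y parallel to EZ meets line ZT ⇒ G = (13/35, 11/5)
G = Z + t·(T−Z) with t = -3, so ZG:GT = t:(1−t) = -3:4

ZG:GT = -3/4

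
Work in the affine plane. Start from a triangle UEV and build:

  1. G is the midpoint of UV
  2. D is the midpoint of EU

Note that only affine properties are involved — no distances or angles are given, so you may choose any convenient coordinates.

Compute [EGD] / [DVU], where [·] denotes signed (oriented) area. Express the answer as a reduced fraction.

[EGD]:[DVU] = 1/2

Assign U = (0, 0), E = (1, 0), V = (0, 1) — the answer is frame-independent, so this choice is without loss of generality.
1. G is the midpoint of UV ⇒ G = (0, 1/2)
2. D is the midpoint of EU ⇒ D = (1/2, 0)
2·[EGD] = 1/4, 2·[DVU] = 1/2
[EGD]:[DVU] = 1/4:1/2 = 1/2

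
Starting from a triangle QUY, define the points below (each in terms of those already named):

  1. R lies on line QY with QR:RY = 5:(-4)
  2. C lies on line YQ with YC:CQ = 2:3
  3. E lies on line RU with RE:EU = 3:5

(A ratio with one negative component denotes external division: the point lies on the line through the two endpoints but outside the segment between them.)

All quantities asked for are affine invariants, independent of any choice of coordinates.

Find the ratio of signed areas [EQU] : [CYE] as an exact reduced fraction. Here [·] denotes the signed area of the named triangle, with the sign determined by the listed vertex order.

[EQU]:[CYE] = -125/6

Set Q = (0, 0), U = (1, 0), Y = (0, 1); any affine frame gives the same invariant.
1. R lies on line QY with QR:RY = 5:(-4) ⇒ R = (0, 5)
2. C lies on line YQ with YC:CQ = 2:3 ⇒ C = (0, 3/5)
3. E lies on line RU with RE:EU = 3:5 ⇒ E = (3/8, 25/8)
2·[EQU] = 25/8, 2·[CYE] = -3/20
[EQU]:[CYE] = 25/8:-3/20 = -125/6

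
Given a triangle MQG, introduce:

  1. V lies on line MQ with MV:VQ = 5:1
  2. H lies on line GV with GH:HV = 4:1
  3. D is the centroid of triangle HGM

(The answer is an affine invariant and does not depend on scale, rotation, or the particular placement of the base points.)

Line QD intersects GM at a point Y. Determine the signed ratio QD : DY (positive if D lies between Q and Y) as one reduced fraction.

QD:DY = 7/2

Assign M = (0, 0), Q = (1, 0), G = (0, 1) — the answer is frame-independent, so this choice is without loss of generality.
1. V lies on line MQ with MV:VQ = 5:1 ⇒ V = (5/6, 0)
2. H lies on line GV with GH:HV = 4:1 ⇒ H = (2/3, 1/5)
3. D is the centroid of triangle HGM ⇒ D = (2/9, 2/5)
line QD meets GM at Y = (0, 18/35)
D = Q + t·(Y−Q) with t = 7/9, so QD:DY = 7/9:2/9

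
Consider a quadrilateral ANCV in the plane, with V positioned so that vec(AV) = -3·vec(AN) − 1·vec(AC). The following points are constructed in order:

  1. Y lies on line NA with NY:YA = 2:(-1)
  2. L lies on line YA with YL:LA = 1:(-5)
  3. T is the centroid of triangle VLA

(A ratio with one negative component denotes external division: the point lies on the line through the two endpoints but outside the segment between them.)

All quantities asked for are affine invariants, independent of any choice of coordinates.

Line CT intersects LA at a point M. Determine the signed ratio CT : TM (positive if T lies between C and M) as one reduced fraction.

Assign A = (0, 0), N = (1, 0), C = (0, 1), V = (-3, -1) — the answer is frame-independent, so this choice is without loss of generality.
1. Y lies on line NA with NY:YA = 2:(-1) ⇒ Y = (-1, 0)
2. L lies on line YA with YL:LA = 1:(-5) ⇒ L = (-5/4, 0)
3. T is the centroid of triangle VLA ⇒ T = (-17/12, -1/3)
line CT meets LA at M = (-17/16, 0)
T = C + t·(M−C) with t = 4/3, so CT:TM = 4/3:-1/3

CT:TM = -4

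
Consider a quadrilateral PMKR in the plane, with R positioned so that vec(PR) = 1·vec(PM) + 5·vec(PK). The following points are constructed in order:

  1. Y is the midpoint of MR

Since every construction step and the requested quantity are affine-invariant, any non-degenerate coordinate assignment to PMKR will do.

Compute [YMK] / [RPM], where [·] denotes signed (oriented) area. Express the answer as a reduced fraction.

Work in coordinates with P = (0, 0), M = (1, 0), K = (0, 1), R = (1, 5).
1. Y is the midpoint of MR ⇒ Y = (1, 5/2)
2·[YMK] = -5/2, 2·[RPM] = 5
[YMK]:[RPM] = -5/2:5 = -1/2

[YMK]:[RPM] = -1/2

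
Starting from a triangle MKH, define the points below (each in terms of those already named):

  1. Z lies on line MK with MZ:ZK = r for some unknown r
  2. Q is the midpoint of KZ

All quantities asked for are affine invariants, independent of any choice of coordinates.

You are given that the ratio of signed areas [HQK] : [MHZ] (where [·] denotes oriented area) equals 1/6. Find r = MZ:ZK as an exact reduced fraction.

Set M = (0, 0), K = (1, 0), H = (0, 1); any affine frame gives the same invariant.
1. With MZ:ZK = r, write λ = r/(r+1) so Z = M + λ·(K−M); Z is affine-linear in λ
2. Q is the midpoint of KZ ⇒ Q is an affine combination of earlier points and hence also affine-linear in λ
Every point depending on Z is an affine combination of Z and λ-independent points, so each such coordinate is linear in λ; the λ² term in each signed area is a multiple of (K−M)×(K−M) = 0, so 2·[HQK] and 2·[MHZ] are each linear in λ. Evaluating at λ=0 and λ=1:
  2·[HQK] = -1/2·λ + 1/2,   2·[MHZ] = −λ
So [HQK]:[MHZ] = (-1/2·λ + 1/2) / (−λ). Setting this equal to 1/6:
  -1/2·λ + 1/2 = 1/6·(−λ)  ⇒  λ = 3/2
Then r = λ/(1−λ) = (3/2)/(-1/2) = -3. Check: with r = -3, Z = (3/2, 0) and [HQK]:[MHZ] = 1/6 as required.

r = -3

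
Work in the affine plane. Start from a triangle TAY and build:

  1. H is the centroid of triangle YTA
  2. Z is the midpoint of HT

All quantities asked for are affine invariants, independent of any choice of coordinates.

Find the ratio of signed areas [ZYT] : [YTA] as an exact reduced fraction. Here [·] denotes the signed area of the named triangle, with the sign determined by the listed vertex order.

Set T = (0, 0), A = (1, 0), Y = (0, 1); any affine frame gives the same invariant.
1. H is the centroid of triangle YTA ⇒ H = (1/3, 1/3)
2. Z is the midpoint of HT ⇒ Z = (1/6, 1/6)
2·[ZYT] = 1/6, 2·[YTA] = 1
[ZYT]:[YTA] = 1/6:1 = 1/6

[ZYT]:[YTA] = 1/6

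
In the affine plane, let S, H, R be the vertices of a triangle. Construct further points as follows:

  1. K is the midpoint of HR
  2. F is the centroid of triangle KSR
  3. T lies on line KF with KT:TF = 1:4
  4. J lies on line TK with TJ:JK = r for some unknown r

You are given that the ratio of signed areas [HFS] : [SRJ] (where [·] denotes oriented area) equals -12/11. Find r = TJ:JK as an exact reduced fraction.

r = 3/5

Choose coordinates S = (0, 0), H = (1, 0), R = (0, 1).
1. K is the midpoint of HR ⇒ K = (1/2, 1/2)
2. F is the centroid of triangle KSR ⇒ F = (1/6, 1/2)
3. T lies on line KF with KT:TF = 1:4 ⇒ T = (13/30, 1/2)
4. With TJ:JK = r, write λ = r/(r+1) so J = T + λ·(K−T); J is affine-linear in λ
Every point depending on J is an affine combination of J and λ-independent points, so each such coordinate is linear in λ; the λ² term in each signed area is a multiple of (K−T)×(K−T) = 0, so 2·[HFS] and 2·[SRJ] are each linear in λ. Evaluating at λ=0 and λ=1:
  2·[HFS] = 1/2,   2·[SRJ] = -1/15·λ − 13/30
So [HFS]:[SRJ] = (1/2) / (-1/15·λ − 13/30). Setting this equal to -12/11:
  1/2 = -12/11·(-1/15·λ − 13/30)  ⇒  λ = 3/8
Then r = λ/(1−λ) = (3/8)/(5/8) = 3/5. Check: with r = 3/5, J = (11/24, 1/2) and [HFS]:[SRJ] = -12/11 as required.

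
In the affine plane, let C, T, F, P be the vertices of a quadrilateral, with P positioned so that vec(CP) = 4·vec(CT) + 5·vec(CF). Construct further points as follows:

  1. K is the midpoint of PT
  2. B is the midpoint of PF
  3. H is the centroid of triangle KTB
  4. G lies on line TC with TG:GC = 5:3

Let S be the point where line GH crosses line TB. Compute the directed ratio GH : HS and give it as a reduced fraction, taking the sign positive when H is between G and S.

GH:HS = -61/16

Work in coordinates with C = (0, 0), T = (1, 0), F = (0, 1), P = (4, 5).
1. K is the midpoint of PT ⇒ K = (5/2, 5/2)
2. B is the midpoint of PF ⇒ B = (2, 3)
3. H is the centroid of triangle KTB ⇒ H = (11/6, 11/6)
4. G lies on line TC with TG:GC = 5:3 ⇒ G = (3/8, 0)
line GH meets TB at S = (177/122, 165/122)
H = G + t·(S−G) with t = 61/45, so GH:HS = 61/45:-16/45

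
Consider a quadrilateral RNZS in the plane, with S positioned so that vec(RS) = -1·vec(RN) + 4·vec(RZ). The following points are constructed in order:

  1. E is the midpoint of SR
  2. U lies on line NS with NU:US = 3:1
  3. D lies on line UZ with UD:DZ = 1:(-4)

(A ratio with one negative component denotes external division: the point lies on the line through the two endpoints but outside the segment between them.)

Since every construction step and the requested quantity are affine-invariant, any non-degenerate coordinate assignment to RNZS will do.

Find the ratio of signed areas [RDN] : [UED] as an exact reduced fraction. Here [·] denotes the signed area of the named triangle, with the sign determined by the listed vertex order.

Choose coordinates R = (0, 0), N = (1, 0), Z = (0, 1), S = (-1, 4).
1. E is the midpoint of SR ⇒ E = (-1/2, 2)
2. U lies on line NS with NU:US = 3:1 ⇒ U = (-1/2, 3)
3. D lies on line UZ with UD:DZ = 1:(-4) ⇒ D = (-2/3, 11/3)
2·[RDN] = -11/3, 2·[UED] = -1/6
[RDN]:[UED] = -11/3:-1/6 = 22

[RDN]:[UED] = 22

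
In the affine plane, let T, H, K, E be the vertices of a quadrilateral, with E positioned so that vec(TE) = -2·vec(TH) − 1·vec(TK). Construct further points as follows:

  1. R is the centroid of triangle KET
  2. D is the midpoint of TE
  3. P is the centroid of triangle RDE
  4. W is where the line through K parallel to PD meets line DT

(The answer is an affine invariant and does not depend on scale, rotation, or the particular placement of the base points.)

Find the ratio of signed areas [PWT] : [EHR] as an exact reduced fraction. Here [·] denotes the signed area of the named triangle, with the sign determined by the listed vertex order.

[PWT]:[EHR] = -2/15

Choose coordinates T = (0, 0), H = (1, 0), K = (0, 1), E = (-2, -1).
1. R is the centroid of triangle KET ⇒ R = (-2/3, 0)
2. D is the midpoint of TE ⇒ D = (-1, -1/2)
3. P is the centroid of triangle RDE ⇒ P = (-11/9, -1/2)
4. W is where the line through K parallel to PD meets line DT ⇒ W = (2, 1)
2·[PWT] = -2/9, 2·[EHR] = 5/3
[PWT]:[EHR] = -2/9:5/3 = -2/15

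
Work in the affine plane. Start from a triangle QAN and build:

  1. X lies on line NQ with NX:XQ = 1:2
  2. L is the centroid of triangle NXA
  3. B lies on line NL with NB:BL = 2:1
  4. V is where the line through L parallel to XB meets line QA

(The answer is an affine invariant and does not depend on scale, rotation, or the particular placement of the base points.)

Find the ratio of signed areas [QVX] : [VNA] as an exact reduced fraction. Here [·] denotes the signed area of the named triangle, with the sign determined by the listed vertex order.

Assign Q = (0, 0), A = (1, 0), N = (0, 1) — the answer is frame-independent, so this choice is without loss of generality.
1. X lies on line NQ with NX:XQ = 1:2 ⇒ X = (0, 2/3)
2. L is the centroid of triangle NXA ⇒ L = (1/3, 5/9)
3. B lies on line NL with NB:BL = 2:1 ⇒ B = (2/9, 19/27)
4. V is where the line through L parallel to XB meets line QA ⇒ V = (-3, 0)
2·[QVX] = -2, 2·[VNA] = -4
[QVX]:[VNA] = -2:-4 = 1/2

[QVX]:[VNA] = 1/2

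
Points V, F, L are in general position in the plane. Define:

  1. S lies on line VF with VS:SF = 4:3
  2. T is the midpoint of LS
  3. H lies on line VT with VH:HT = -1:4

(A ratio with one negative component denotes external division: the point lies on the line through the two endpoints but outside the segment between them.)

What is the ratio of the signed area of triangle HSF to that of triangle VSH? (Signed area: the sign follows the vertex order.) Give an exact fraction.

Work in coordinates with V = (0, 0), F = (1, 0), L = (0, 1).
1. S lies on line VF with VS:SF = 4:3 ⇒ S = (4/7, 0)
2. T is the midpoint of LS ⇒ T = (2/7, 1/2)
3. H lies on line VT with VH:HT = -1:4 ⇒ H = (-2/21, -1/6)
2·[HSF] = -1/14, 2·[VSH] = -2/21
[HSF]:[VSH] = -1/14:-2/21 = 3/4

[HSF]:[VSH] = 3/4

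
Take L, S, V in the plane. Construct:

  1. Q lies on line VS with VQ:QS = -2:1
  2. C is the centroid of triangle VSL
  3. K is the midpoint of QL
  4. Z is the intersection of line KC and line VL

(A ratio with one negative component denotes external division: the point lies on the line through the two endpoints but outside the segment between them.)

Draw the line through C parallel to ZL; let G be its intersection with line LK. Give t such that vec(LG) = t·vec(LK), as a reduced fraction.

t = 1/3

Assign L = (0, 0), S = (1, 0), V = (0, 1) — the answer is frame-independent, so this choice is without loss of generality.
1. Q lies on line VS with VQ:QS = -2:1 ⇒ Q = (2, -1)
2. C is the centroid of triangle VSL ⇒ C = (1/3, 1/3)
3. K is the midpoint of QL ⇒ K = (1, -1/2)
4. Z is the intersection of line KC and line VL ⇒ Z = (0, 3/4)
through C parallel to ZL: direction (0, -3/4); meets LK at G = (1/3, -1/6)
G = L + t·(K−L) with t = 1/3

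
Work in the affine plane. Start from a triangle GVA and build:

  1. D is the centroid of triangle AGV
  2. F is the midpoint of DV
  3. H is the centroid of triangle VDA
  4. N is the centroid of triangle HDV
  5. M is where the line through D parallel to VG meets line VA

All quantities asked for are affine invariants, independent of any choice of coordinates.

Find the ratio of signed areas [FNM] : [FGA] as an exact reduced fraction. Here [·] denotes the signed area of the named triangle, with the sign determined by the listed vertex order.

[FNM]:[FGA] = 1/54

Choose coordinates G = (0, 0), V = (1, 0), A = (0, 1).
1. D is the centroid of triangle AGV ⇒ D = (1/3, 1/3)
2. F is the midpoint of DV ⇒ F = (2/3, 1/6)
3. H is the centroid of triangle VDA ⇒ H = (4/9, 4/9)
4. N is the centroid of triangle HDV ⇒ N = (16/27, 7/27)
5. M is where the line through D parallel to VG meets line VA ⇒ M = (2/3, 1/3)
2·[FNM] = -1/81, 2·[FGA] = -2/3
[FNM]:[FGA] = -1/81:-2/3 = 1/54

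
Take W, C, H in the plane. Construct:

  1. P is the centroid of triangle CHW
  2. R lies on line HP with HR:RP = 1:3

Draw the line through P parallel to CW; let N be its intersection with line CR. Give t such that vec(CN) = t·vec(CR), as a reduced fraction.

Choose coordinates W = (0, 0), C = (1, 0), H = (0, 1).
1. P is the centroid of triangle CHW ⇒ P = (1/3, 1/3)
2. R lies on line HP with HR:RP = 1:3 ⇒ R = (1/12, 5/6)
through P parallel to CW: direction (-1, 0); meets CR at N = (19/30, 1/3)
N = C + t·(R−C) with t = 2/5

t = 2/5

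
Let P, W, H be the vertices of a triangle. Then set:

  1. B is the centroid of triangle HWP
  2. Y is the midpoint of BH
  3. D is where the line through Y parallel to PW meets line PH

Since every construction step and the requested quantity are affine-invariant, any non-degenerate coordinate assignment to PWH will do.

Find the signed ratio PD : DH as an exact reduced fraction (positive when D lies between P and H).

PD:DH = 2

Set P = (0, 0), W = (1, 0), H = (0, 1); any affine frame gives the same invariant.
1. B is the centroid of triangle HWP ⇒ B = (1/3, 1/3)
2. Y is the midpoint of BH ⇒ Y = (1/6, 2/3)
3. D is where the line through Y parallel to PW meets line PH ⇒ D = (0, 2/3)
D = P + t·(H−P) with t = 2/3, so PD:DH = t:(1−t) = 2/3:1/3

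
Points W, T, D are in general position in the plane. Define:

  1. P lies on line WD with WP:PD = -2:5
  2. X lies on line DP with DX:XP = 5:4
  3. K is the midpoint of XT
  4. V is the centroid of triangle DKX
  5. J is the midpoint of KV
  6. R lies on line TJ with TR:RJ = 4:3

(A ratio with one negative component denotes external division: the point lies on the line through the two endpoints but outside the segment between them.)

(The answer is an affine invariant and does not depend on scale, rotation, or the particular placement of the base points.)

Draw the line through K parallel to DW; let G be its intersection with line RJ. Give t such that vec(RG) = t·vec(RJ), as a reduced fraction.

Work in coordinates with W = (0, 0), T = (1, 0), D = (0, 1).
1. P lies on line WD with WP:PD = -2:5 ⇒ P = (0, -2/3)
2. X lies on line DP with DX:XP = 5:4 ⇒ X = (0, 2/27)
3. K is the midpoint of XT ⇒ K = (1/2, 1/27)
4. V is the centroid of triangle DKX ⇒ V = (1/6, 10/27)
5. J is the midpoint of KV ⇒ J = (1/3, 11/54)
6. R lies on line TJ with TR:RJ = 4:3 ⇒ R = (13/21, 22/189)
through K parallel to DW: direction (0, -1); meets RJ at G = (1/2, 11/72)
G = R + t·(J−R) with t = 5/12

t = 5/12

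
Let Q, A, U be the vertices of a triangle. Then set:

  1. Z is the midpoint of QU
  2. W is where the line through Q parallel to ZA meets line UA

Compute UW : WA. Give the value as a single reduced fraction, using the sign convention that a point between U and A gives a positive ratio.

Choose coordinates Q = (0, 0), A = (1, 0), U = (0, 1).
1. Z is the midpoint of QU ⇒ Z = (0, 1/2)
2. W is where the line through Q parallel to ZA meets line UA ⇒ W = (2, -1)
W = U + t·(A−U) with t = 2, so UW:WA = t:(1−t) = 2:-1

UW:WA = -2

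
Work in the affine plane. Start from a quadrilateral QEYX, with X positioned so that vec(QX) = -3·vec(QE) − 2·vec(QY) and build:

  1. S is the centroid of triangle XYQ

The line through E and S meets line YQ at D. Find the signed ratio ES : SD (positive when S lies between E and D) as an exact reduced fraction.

ES:SD = -2

Assign Q = (0, 0), E = (1, 0), Y = (0, 1), X = (-3, -2) — the answer is frame-independent, so this choice is without loss of generality.
1. S is the centroid of triangle XYQ ⇒ S = (-1, -1/3)
line ES meets YQ at D = (0, -1/6)
S = E + t·(D−E) with t = 2, so ES:SD = 2:-1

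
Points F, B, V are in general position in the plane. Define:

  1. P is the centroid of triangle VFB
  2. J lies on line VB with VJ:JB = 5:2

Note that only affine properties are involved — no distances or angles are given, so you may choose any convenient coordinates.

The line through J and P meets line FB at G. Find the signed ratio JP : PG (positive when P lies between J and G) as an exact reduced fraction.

Set F = (0, 0), B = (1, 0), V = (0, 1); any affine frame gives the same invariant.
1. P is the centroid of triangle VFB ⇒ P = (1/3, 1/3)
2. J lies on line VB with VJ:JB = 5:2 ⇒ J = (5/7, 2/7)
line JP meets FB at G = (3, 0)
P = J + t·(G−J) with t = -1/6, so JP:PG = -1/6:7/6

JP:PG = -1/7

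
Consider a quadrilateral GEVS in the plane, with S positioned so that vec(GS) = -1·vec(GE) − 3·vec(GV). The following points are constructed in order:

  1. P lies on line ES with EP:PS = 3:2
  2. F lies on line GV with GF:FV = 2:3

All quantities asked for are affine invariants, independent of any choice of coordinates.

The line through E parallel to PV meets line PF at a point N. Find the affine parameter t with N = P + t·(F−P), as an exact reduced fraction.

t = 25

Work in coordinates with G = (0, 0), E = (1, 0), V = (0, 1), S = (-1, -3).
1. P lies on line ES with EP:PS = 3:2 ⇒ P = (-1/5, -9/5)
2. F lies on line GV with GF:FV = 2:3 ⇒ F = (0, 2/5)
through E parallel to PV: direction (1/5, 14/5); meets PF at N = (24/5, 266/5)
N = P + t·(F−P) with t = 25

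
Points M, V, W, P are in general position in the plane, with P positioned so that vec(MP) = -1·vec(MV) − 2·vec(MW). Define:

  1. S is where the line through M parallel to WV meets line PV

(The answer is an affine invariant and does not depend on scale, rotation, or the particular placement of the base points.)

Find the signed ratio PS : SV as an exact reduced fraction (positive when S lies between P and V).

Choose coordinates M = (0, 0), V = (1, 0), W = (0, 1), P = (-1, -2).
1. S is where the line through M parallel to WV meets line PV ⇒ S = (1/2, -1/2)
S = P + t·(V−P) with t = 3/4, so PS:SV = t:(1−t) = 3/4:1/4

PS:SV = 3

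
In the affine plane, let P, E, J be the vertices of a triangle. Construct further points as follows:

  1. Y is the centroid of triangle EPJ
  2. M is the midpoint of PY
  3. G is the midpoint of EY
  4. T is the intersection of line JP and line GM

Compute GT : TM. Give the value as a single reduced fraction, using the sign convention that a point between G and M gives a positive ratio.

GT:TM = -4

Assign P = (0, 0), E = (1, 0), J = (0, 1) — the answer is frame-independent, so this choice is without loss of generality.
1. Y is the centroid of triangle EPJ ⇒ Y = (1/3, 1/3)
2. M is the midpoint of PY ⇒ M = (1/6, 1/6)
3. G is the midpoint of EY ⇒ G = (2/3, 1/6)
4. T is the intersection of line JP and line GM ⇒ T = (0, 1/6)
T = G + t·(M−G) with t = 4/3, so GT:TM = t:(1−t) = 4/3:-1/3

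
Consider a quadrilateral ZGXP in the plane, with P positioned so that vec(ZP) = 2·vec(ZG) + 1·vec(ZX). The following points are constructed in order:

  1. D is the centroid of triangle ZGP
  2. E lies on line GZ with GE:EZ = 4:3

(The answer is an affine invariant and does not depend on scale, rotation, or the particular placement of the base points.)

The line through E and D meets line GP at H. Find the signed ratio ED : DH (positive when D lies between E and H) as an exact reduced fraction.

Work in coordinates with Z = (0, 0), G = (1, 0), X = (0, 1), P = (2, 1).
1. D is the centroid of triangle ZGP ⇒ D = (1, 1/3)
2. E lies on line GZ with GE:EZ = 4:3 ⇒ E = (3/7, 0)
line ED meets GP at H = (9/5, 4/5)
D = E + t·(H−E) with t = 5/12, so ED:DH = 5/12:7/12

ED:DH = 5/7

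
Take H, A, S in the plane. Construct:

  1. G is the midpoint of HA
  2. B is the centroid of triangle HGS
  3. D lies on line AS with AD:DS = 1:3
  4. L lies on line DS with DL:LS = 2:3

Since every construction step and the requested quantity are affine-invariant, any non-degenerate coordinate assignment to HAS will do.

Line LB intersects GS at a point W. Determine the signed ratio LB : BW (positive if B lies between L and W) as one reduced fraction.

LB:BW = -47/20

Set H = (0, 0), A = (1, 0), S = (0, 1); any affine frame gives the same invariant.
1. G is the midpoint of HA ⇒ G = (1/2, 0)
2. B is the centroid of triangle HGS ⇒ B = (1/6, 1/3)
3. D lies on line AS with AD:DS = 1:3 ⇒ D = (3/4, 1/4)
4. L lies on line DS with DL:LS = 2:3 ⇒ L = (9/20, 11/20)
line LB meets GS at W = (27/94, 20/47)
B = L + t·(W−L) with t = 47/27, so LB:BW = 47/27:-20/27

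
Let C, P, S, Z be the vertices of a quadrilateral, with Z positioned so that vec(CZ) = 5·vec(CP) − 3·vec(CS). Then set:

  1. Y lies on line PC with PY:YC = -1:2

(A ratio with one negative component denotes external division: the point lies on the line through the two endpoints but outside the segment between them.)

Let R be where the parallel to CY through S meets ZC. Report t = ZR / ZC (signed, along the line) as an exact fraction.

t = 4/3

Choose coordinates C = (0, 0), P = (1, 0), S = (0, 1), Z = (5, -3).
1. Y lies on line PC with PY:YC = -1:2 ⇒ Y = (2, 0)
through S parallel to CY: direction (2, 0); meets ZC at R = (-5/3, 1)
R = Z + t·(C−Z) with t = 4/3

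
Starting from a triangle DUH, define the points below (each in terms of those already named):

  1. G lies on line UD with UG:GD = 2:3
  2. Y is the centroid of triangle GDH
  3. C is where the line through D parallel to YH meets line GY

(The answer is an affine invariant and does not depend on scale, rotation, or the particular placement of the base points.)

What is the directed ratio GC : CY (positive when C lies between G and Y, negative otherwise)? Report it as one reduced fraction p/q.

Choose coordinates D = (0, 0), U = (1, 0), H = (0, 1).
1. G lies on line UD with UG:GD = 2:3 ⇒ G = (3/5, 0)
2. Y is the centroid of triangle GDH ⇒ Y = (1/5, 1/3)
3. C is where the line through D parallel to YH meets line GY ⇒ C = (-1/5, 2/3)
C = G + t·(Y−G) with t = 2, so GC:CY = t:(1−t) = 2:-1

GC:CY = -2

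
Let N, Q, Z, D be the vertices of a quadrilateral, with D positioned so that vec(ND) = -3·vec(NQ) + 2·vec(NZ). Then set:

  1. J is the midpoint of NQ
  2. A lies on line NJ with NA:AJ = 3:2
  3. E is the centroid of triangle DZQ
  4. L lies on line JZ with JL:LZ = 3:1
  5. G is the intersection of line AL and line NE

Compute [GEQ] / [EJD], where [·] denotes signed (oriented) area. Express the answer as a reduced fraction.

[GEQ]:[EJD] = 132/91

Set N = (0, 0), Q = (1, 0), Z = (0, 1), D = (-3, 2); any affine frame gives the same invariant.
1. J is the midpoint of NQ ⇒ J = (1/2, 0)
2. A lies on line NJ with NA:AJ = 3:2 ⇒ A = (3/10, 0)
3. E is the centroid of triangle DZQ ⇒ E = (-2/3, 1)
4. L lies on line JZ with JL:LZ = 3:1 ⇒ L = (1/8, 3/4)
5. G is the intersection of line AL and line NE ⇒ G = (6/13, -9/13)
2·[GEQ] = -22/13, 2·[EJD] = -7/6
[GEQ]:[EJD] = -22/13:-7/6 = 132/91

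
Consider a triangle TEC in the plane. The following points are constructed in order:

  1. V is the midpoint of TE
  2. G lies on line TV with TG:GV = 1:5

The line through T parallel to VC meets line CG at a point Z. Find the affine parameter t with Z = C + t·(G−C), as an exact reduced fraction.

Assign T = (0, 0), E = (1, 0), C = (0, 1) — the answer is frame-independent, so this choice is without loss of generality.
1. V is the midpoint of TE ⇒ V = (1/2, 0)
2. G lies on line TV with TG:GV = 1:5 ⇒ G = (1/12, 0)
through T parallel to VC: direction (-1/2, 1); meets CG at Z = (1/10, -1/5)
Z = C + t·(G−C) with t = 6/5

t = 6/5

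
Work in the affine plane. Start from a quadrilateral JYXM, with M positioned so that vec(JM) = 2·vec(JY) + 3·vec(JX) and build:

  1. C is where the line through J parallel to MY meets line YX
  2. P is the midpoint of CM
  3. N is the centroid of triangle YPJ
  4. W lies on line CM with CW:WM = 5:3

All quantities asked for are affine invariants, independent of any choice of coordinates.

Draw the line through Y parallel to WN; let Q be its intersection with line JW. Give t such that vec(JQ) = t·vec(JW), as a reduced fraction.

t = 49/22

Work in coordinates with J = (0, 0), Y = (1, 0), X = (0, 1), M = (2, 3).
1. C is where the line through J parallel to MY meets line YX ⇒ C = (1/4, 3/4)
2. P is the midpoint of CM ⇒ P = (9/8, 15/8)
3. N is the centroid of triangle YPJ ⇒ N = (17/24, 5/8)
4. W lies on line CM with CW:WM = 5:3 ⇒ W = (43/32, 69/32)
through Y parallel to WN: direction (-61/96, -49/32); meets JW at Q = (2107/704, 3381/704)
Q = J + t·(W−J) with t = 49/22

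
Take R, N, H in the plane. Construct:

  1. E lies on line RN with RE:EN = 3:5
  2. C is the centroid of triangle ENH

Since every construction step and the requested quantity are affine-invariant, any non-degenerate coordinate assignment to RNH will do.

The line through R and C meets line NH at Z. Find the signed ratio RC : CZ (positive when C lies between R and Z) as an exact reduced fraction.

RC:CZ = 19/5

Work in coordinates with R = (0, 0), N = (1, 0), H = (0, 1).
1. E lies on line RN with RE:EN = 3:5 ⇒ E = (3/8, 0)
2. C is the centroid of triangle ENH ⇒ C = (11/24, 1/3)
line RC meets NH at Z = (11/19, 8/19)
C = R + t·(Z−R) with t = 19/24, so RC:CZ = 19/24:5/24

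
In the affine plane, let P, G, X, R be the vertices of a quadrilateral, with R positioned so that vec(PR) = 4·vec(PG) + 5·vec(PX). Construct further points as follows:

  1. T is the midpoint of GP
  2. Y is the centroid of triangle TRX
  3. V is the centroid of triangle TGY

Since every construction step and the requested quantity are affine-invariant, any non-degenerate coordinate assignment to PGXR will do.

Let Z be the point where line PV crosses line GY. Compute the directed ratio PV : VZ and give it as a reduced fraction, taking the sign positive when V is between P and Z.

Assign P = (0, 0), G = (1, 0), X = (0, 1), R = (4, 5) — the answer is frame-independent, so this choice is without loss of generality.
1. T is the midpoint of GP ⇒ T = (1/2, 0)
2. Y is the centroid of triangle TRX ⇒ Y = (3/2, 2)
3. V is the centroid of triangle TGY ⇒ V = (1, 2/3)
line PV meets GY at Z = (6/5, 4/5)
V = P + t·(Z−P) with t = 5/6, so PV:VZ = 5/6:1/6

PV:VZ = 5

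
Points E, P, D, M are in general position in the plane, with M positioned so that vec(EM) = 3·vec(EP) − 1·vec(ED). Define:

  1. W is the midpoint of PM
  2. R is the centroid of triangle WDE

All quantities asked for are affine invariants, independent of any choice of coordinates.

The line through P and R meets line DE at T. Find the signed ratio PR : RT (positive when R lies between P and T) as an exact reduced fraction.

Choose coordinates E = (0, 0), P = (1, 0), D = (0, 1), M = (3, -1).
1. W is the midpoint of PM ⇒ W = (2, -1/2)
2. R is the centroid of triangle WDE ⇒ R = (2/3, 1/6)
line PR meets DE at T = (0, 1/2)
R = P + t·(T−P) with t = 1/3, so PR:RT = 1/3:2/3

PR:RT = 1/2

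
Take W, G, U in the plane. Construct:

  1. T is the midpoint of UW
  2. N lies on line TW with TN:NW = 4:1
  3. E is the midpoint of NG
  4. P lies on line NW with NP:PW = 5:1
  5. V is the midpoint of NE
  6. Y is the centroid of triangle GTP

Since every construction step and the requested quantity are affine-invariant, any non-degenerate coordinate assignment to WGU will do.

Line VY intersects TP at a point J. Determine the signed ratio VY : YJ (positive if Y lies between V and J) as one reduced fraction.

VY:YJ = -1/4

Choose coordinates W = (0, 0), G = (1, 0), U = (0, 1).
1. T is the midpoint of UW ⇒ T = (0, 1/2)
2. N lies on line TW with TN:NW = 4:1 ⇒ N = (0, 1/10)
3. E is the midpoint of NG ⇒ E = (1/2, 1/20)
4. P lies on line NW with NP:PW = 5:1 ⇒ P = (0, 1/60)
5. V is the midpoint of NE ⇒ V = (1/4, 3/40)
6. Y is the centroid of triangle GTP ⇒ Y = (1/3, 31/180)
line VY meets TP at J = (0, -13/60)
Y = V + t·(J−V) with t = -1/3, so VY:YJ = -1/3:4/3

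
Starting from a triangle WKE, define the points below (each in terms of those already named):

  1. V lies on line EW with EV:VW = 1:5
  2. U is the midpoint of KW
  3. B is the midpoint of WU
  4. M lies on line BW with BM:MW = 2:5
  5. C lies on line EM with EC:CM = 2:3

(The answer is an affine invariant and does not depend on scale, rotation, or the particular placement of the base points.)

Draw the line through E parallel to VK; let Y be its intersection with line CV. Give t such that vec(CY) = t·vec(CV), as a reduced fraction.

Choose coordinates W = (0, 0), K = (1, 0), E = (0, 1).
1. V lies on line EW with EV:VW = 1:5 ⇒ V = (0, 5/6)
2. U is the midpoint of KW ⇒ U = (1/2, 0)
3. B is the midpoint of WU ⇒ B = (1/4, 0)
4. M lies on line BW with BM:MW = 2:5 ⇒ M = (5/28, 0)
5. C lies on line EM with EC:CM = 2:3 ⇒ C = (1/14, 3/5)
through E parallel to VK: direction (1, -5/6); meets CV at Y = (-5/73, 463/438)
Y = C + t·(V−C) with t = 143/73

t = 143/73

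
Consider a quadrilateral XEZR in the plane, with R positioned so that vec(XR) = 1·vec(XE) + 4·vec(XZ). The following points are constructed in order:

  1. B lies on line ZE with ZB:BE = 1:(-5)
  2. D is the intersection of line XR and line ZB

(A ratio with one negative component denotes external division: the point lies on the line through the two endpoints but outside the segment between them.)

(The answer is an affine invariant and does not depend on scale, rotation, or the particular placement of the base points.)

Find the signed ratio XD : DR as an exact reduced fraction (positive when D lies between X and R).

Work in coordinates with X = (0, 0), E = (1, 0), Z = (0, 1), R = (1, 4).
1. B lies on line ZE with ZB:BE = 1:(-5) ⇒ B = (-1/4, 5/4)
2. D is the intersection of line XR and line ZB ⇒ D = (1/5, 4/5)
D = X + t·(R−X) with t = 1/5, so XD:DR = t:(1−t) = 1/5:4/5

XD:DR = 1/4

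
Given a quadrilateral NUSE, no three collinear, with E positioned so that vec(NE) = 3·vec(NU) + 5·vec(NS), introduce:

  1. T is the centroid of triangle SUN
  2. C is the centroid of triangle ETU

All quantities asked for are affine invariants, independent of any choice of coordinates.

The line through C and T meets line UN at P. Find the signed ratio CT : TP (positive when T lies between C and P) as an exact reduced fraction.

CT:TP = 13/3

Assign N = (0, 0), U = (1, 0), S = (0, 1), E = (3, 5) — the answer is frame-independent, so this choice is without loss of generality.
1. T is the centroid of triangle SUN ⇒ T = (1/3, 1/3)
2. C is the centroid of triangle ETU ⇒ C = (13/9, 16/9)
line CT meets UN at P = (1/13, 0)
T = C + t·(P−C) with t = 13/16, so CT:TP = 13/16:3/16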